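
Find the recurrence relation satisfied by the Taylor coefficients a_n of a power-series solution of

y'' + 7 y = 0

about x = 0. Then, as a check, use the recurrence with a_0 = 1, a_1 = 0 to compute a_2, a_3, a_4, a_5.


Substitute y = sum_n a_n x^n into y'' + (const) y = 0.
y''(x) = sum_{n>=0} (n+2)(n+1) a_{n+2} x^n.
The ODE becomes sum_n [(n+2)(n+1) a_{n+2} + 7 a_n] x^n = 0.
Setting each coefficient to zero gives the recurrence:
  (n+2)(n+1) a_{n+2} + 7 a_n = 0,
  a_{n+2} = -7 / ((n+1)(n+2)) a_n.

Check with a_0 = 1, a_1 = 0 (apply the recurrence for n = 0, 1, 2, 3): a_0 = 1, a_1 = 0, a_2 = -7/2, a_3 = 0, a_4 = 49/24, a_5 = 0.

a_{n+2} = -7/((n+1)(n+2)) * a_n; check: a_0 = 1, a_1 = 0, a_2 = -7/2, a_3 = 0, a_4 = 49/24, a_5 = 0


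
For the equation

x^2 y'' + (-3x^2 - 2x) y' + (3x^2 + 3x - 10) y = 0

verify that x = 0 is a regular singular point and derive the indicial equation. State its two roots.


Divide by x^2 to reach normal form y'' + P_1(x) y' + P_2(x) y = 0 with P_1(x) = -3 - 2/x and P_2(x) = 3 + 3/x - 10/x^2.
x = 0 is a singular point because the y'-coefficient -3 - 2/x has a pole at x = 0 and the y-coefficient 3 + 3/x - 10/x^2 has a pole at x = 0.
It is a regular singular point because x P_1(x) = p(x) = -3x - 2 and x^2 P_2(x) = q(x) = 3x^2 + 3x - 10 are polynomials, hence analytic at x = 0.
p(0) = -2,  q(0) = -10.
Indicial equation: r(r-1) + p(0) r + q(0) = 0, i.e. r^2 + (p(0) - 1) r + q(0) = 0, i.e. r^2 - 3 r - 10 = 0.
Discriminant: (-3)^2 - 4(-10) = 49, so r = (3 ± 7)/2.
Solving: r_1 = 5, r_2 = -2.

indicial: r^2 - 3 r - 10 = 0; roots r_1 = 5, r_2 = -2


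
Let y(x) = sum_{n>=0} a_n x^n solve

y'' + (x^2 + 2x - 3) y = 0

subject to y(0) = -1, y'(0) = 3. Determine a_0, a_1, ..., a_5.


Ansatz: y(x) = sum_{n>=0} a_n x^n, so y'(x) = sum_{n>=1} n a_n x^(n-1) and y''(x) = sum_{n>=2} n(n-1) a_n x^(n-2).
Substitute into P(x) y'' + Q(x) y' + R(x) y = 0 with P(x) = 1, Q(x) = 0, R(x) = x^2 + 2x - 3, and match powers of x.
Initial conditions: a_0 = -1, a_1 = 3.
Setting the coefficient of each power of x to zero and solving order by order (substituting the coefficients already found):
  x^0: 2 a_2 - 3 a_0 = 0  ->  2 a_2 = 3 a_0 = -3  ->  a_2 = -3/2
  x^1: 6 a_3 - 3 a_1 + 2 a_0 = 0  ->  6 a_3 = 3 a_1 - 2 a_0 = 11  ->  a_3 = 11/6
  x^2: 12 a_4 - 3 a_2 + 2 a_1 + a_0 = 0  ->  12 a_4 = 3 a_2 - 2 a_1 - a_0 = -19/2  ->  a_4 = -19/24
  x^3: 20 a_5 - 3 a_3 + 2 a_2 + a_1 = 0  ->  20 a_5 = 3 a_3 - 2 a_2 - a_1 = 11/2  ->  a_5 = 11/40
Truncated series: y(x) = -1 + 3 x - (3/2) x^2 + (11/6) x^3 - (19/24) x^4 + (11/40) x^5 + O(x^6).

a_0 = -1; a_1 = 3; a_2 = -3/2; a_3 = 11/6; a_4 = -19/24; a_5 = 11/40


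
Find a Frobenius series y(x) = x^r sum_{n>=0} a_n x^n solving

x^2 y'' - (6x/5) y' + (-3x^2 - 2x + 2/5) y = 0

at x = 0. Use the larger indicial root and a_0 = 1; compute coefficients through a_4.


Write in Frobenius form y'' + (p(x)/x) y' + (q(x)/x^2) y = 0:
  p(x) = -6/5,  q(x) = -3x^2 - 2x + 2/5.
Indicial equation: r(r-1) + (-6/5) r + (2/5) = 0 -> roots r_1 = 2, r_2 = 1/5.
Take r = r_1 = 2. Let y(x) = x^r sum_{n>=0} a_n x^n with a_0 = 1.
Substitute y = x^r sum a_n x^n and match x^{r+n}. The recurrence is
  D(n) a_n - 2 a_{n-1} - 3 a_{n-2} = 0,  where D(n) = (r+n)(r+n-1) + (-6/5)(r+n) + (2/5).
  a_n = [2 a_{n-1} + 3 a_{n-2}] / D(n).
Since the indicial polynomial factors as (r - r_1)(r - r_2), D(n) = (r_1 + n - r_1)(r_1 + n - r_2) = n(n + 9/5).
Evaluating step by step (a_0 = 1):
  n = 1: D(1) = 1(1 + 9/5) = 14/5; numerator = 2(1) = 2; a_1 = (2)/(14/5) = 5/7
  n = 2: D(2) = 2(2 + 9/5) = 38/5; numerator = 2(5/7) + 3(1) = 31/7; a_2 = (31/7)/(38/5) = 155/266
  n = 3: D(3) = 3(3 + 9/5) = 72/5; numerator = 2(155/266) + 3(5/7) = 440/133; a_3 = (440/133)/(72/5) = 275/1197
  n = 4: D(4) = 4(4 + 9/5) = 116/5; numerator = 2(275/1197) + 3(155/266) = 755/342; a_4 = (755/342)/(116/5) = 3775/39672

r = 2; a_0 = 1; a_1 = 5/7; a_2 = 155/266; a_3 = 275/1197; a_4 = 3775/39672


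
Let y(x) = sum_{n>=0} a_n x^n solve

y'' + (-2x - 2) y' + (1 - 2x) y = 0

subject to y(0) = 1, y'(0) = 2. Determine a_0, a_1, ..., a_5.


Ansatz: y(x) = sum_{n>=0} a_n x^n, so y'(x) = sum_{n>=1} n a_n x^(n-1) and y''(x) = sum_{n>=2} n(n-1) a_n x^(n-2).
Substitute into P(x) y'' + Q(x) y' + R(x) y = 0 with P(x) = 1, Q(x) = -2x - 2, R(x) = 1 - 2x, and match powers of x.
Initial conditions: a_0 = 1, a_1 = 2.
Setting the coefficient of each power of x to zero and solving order by order (substituting the coefficients already found):
  x^0: 2 a_2 - 2 a_1 + a_0 = 0  ->  2 a_2 = 2 a_1 - a_0 = 3  ->  a_2 = 3/2
  x^1: 6 a_3 - 4 a_2 - a_1 - 2 a_0 = 0  ->  6 a_3 = 4 a_2 + a_1 + 2 a_0 = 10  ->  a_3 = 5/3
  x^2: 12 a_4 - 6 a_3 - 3 a_2 - 2 a_1 = 0  ->  12 a_4 = 6 a_3 + 3 a_2 + 2 a_1 = 37/2  ->  a_4 = 37/24
  x^3: 20 a_5 - 8 a_4 - 5 a_3 - 2 a_2 = 0  ->  20 a_5 = 8 a_4 + 5 a_3 + 2 a_2 = 71/3  ->  a_5 = 71/60
Truncated series: y(x) = 1 + 2 x + (3/2) x^2 + (5/3) x^3 + (37/24) x^4 + (71/60) x^5 + O(x^6).

a_0 = 1; a_1 = 2; a_2 = 3/2; a_3 = 5/3; a_4 = 37/24; a_5 = 71/60


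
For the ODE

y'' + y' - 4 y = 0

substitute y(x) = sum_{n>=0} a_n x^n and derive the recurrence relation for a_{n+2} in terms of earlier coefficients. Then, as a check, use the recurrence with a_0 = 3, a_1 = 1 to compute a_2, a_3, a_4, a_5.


Substitute y = sum_n a_n x^n.
y''(x) has coefficient (n+2)(n+1) a_{n+2} at x^n;
y'(x) has coefficient (n+1) a_{n+1} at x^n;
-4 y(x) has coefficient -4 a_n at x^n.
Matching x^n: (n+2)(n+1) a_{n+2} + (n+1) a_{n+1} - 4 a_n = 0.
Thus a_{n+2} = [-(n+1) a_{n+1} + 4 a_n] / ((n+1)(n+2)).

Check with a_0 = 3, a_1 = 1 (apply the recurrence for n = 0, 1, 2, 3): a_0 = 3, a_1 = 1, a_2 = 11/2, a_3 = -7/6, a_4 = 17/8, a_5 = -79/120.

a_(n+2) = [-(n+1) a_(n+1) + 4 a_n] / ((n+1)(n+2)); check: a_0 = 3, a_1 = 1, a_2 = 11/2, a_3 = -7/6, a_4 = 17/8, a_5 = -79/120


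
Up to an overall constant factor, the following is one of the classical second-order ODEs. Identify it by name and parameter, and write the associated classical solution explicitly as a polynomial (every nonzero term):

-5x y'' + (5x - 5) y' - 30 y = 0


All three coefficients share the factor -5; dividing through by -5 gives  x y'' + (1 - x) y' + 6 y = 0.
This matches the Laguerre equation x y'' + (1 - x) y' + n y = 0 with n = 6; the polynomial solution is L_6(x).
With y = sum_k a_k x^k, matching x^k gives (k+1)k a_{k+1} + (k+1) a_{k+1} - k a_k + n a_k = 0, i.e. (k+1)^2 a_{k+1} = (k - n) a_k = (k - 6) a_k. The right side vanishes at k = 6, so the series terminates at degree 6.
Standard normalization L_n(0) = 1 gives a_0 = 1. Work upward with a_{k+1} = (k - 6) a_k / (k+1)^2:
  a_1 = (0 - 6)(1) / 1^2 = -6/1 = -6
  a_2 = (1 - 6)(-6) / 2^2 = 30/4 = 15/2
  a_3 = (2 - 6)(15/2) / 3^2 = -30/9 = -10/3
  a_4 = (3 - 6)(-10/3) / 4^2 = 10/16 = 5/8
  a_5 = (4 - 6)(5/8) / 5^2 = (-5/4)/25 = -1/20
  a_6 = (5 - 6)(-1/20) / 6^2 = (1/20)/36 = 1/720
Hence L_6(x) = x^6/720 - x^5/20 + 5 x^4/8 - 10 x^3/3 + 15 x^2/2 - 6 x + 1.

L_6(x); series = x^6/720 - x^5/20 + 5 x^4/8 - 10 x^3/3 + 15 x^2/2 - 6 x + 1


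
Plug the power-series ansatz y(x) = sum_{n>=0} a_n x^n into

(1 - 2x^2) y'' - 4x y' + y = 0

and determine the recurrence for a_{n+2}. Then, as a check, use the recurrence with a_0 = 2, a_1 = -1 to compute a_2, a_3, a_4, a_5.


Substitute y = sum_n a_n x^n.
(1 - 2 x^2) y'' contributes (n+2)(n+1) a_{n+2} - 2 n(n-1) a_n at x^n.
-4 x y'(x) contributes -4 n a_n at x^n.
y(x) contributes 1 a_n at x^n.
Matching x^n: (n+2)(n+1) a_{n+2} + (-2 n(n-1) - 4 n + 1) a_n = 0.
Thus a_{n+2} = (2 n(n-1) + 4 n - 1) / ((n+1)(n+2)) * a_n.

Check with a_0 = 2, a_1 = -1 (apply the recurrence for n = 0, 1, 2, 3): a_0 = 2, a_1 = -1, a_2 = -1, a_3 = -1/2, a_4 = -11/12, a_5 = -23/40.

a_(n+2) = (2 n(n-1) + 4 n - 1) / ((n+1)(n+2)) * a_n; check: a_0 = 2, a_1 = -1, a_2 = -1, a_3 = -1/2, a_4 = -11/12, a_5 = -23/40


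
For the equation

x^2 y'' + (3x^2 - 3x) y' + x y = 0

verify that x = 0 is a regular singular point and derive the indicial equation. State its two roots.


Divide by x^2 to reach normal form y'' + P_1(x) y' + P_2(x) y = 0 with P_1(x) = 3 - 3/x and P_2(x) = 1/x.
x = 0 is a singular point because the y'-coefficient 3 - 3/x has a pole at x = 0 and the y-coefficient 1/x has a pole at x = 0.
It is a regular singular point because x P_1(x) = p(x) = 3x - 3 and x^2 P_2(x) = q(x) = x are polynomials, hence analytic at x = 0.
p(0) = -3,  q(0) = 0.
Indicial equation: r(r-1) + p(0) r + q(0) = 0, i.e. r^2 + (p(0) - 1) r + q(0) = 0, i.e. r^2 - 4 r = 0.
Discriminant: (-4)^2 - 4(0) = 16, so r = (4 ± 4)/2.
Solving: r_1 = 4, r_2 = 0.

indicial: r^2 - 4 r = 0; roots r_1 = 4, r_2 = 0


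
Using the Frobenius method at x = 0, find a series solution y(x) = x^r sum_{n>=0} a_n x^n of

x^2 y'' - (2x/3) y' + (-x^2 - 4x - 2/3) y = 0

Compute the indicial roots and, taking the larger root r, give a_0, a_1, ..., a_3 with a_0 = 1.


Write in Frobenius form y'' + (p(x)/x) y' + (q(x)/x^2) y = 0:
  p(x) = -2/3,  q(x) = -x^2 - 4x - 2/3.
Indicial equation: r(r-1) + (-2/3) r + (-2/3) = 0 -> roots r_1 = 2, r_2 = -1/3.
Take r = r_1 = 2. Let y(x) = x^r sum_{n>=0} a_n x^n with a_0 = 1.
Substitute y = x^r sum a_n x^n and match x^{r+n}. The recurrence is
  D(n) a_n - 4 a_{n-1} - 1 a_{n-2} = 0,  where D(n) = (r+n)(r+n-1) + (-2/3)(r+n) + (-2/3).
  a_n = [4 a_{n-1} + 1 a_{n-2}] / D(n).
Since the indicial polynomial factors as (r - r_1)(r - r_2), D(n) = (r_1 + n - r_1)(r_1 + n - r_2) = n(n + 7/3).
Evaluating step by step (a_0 = 1):
  n = 1: D(1) = 1(1 + 7/3) = 10/3; numerator = 4(1) = 4; a_1 = (4)/(10/3) = 6/5
  n = 2: D(2) = 2(2 + 7/3) = 26/3; numerator = 4(6/5) + 1(1) = 29/5; a_2 = (29/5)/(26/3) = 87/130
  n = 3: D(3) = 3(3 + 7/3) = 16; numerator = 4(87/130) + 1(6/5) = 252/65; a_3 = (252/65)/(16) = 63/260

r = 2; a_0 = 1; a_1 = 6/5; a_2 = 87/130; a_3 = 63/260


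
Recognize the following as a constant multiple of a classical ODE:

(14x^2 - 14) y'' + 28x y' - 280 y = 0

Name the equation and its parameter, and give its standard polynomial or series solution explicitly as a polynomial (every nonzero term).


All three coefficients share the factor -14; dividing through by -14 gives  (1 - x^2) y'' - 2x y' + 20 y = 0.
This matches the Legendre equation (1 - x^2) y'' - 2x y' + n(n+1) y = 0 (note the -2x y' term) with n(n+1) = 20, so n = 4; the polynomial solution is P_4(x).
With y = sum_k a_k x^k, matching x^k gives (k+2)(k+1) a_{k+2} = [k(k+1) - n(n+1)] a_k = (k - 4)(k + 5) a_k. The right side vanishes at k = 4, so the series with the parity of 4 terminates at degree 4.
Standard normalization (P_n(1) = 1): leading coefficient (2n)!/(2^n (n!)^2) = 40320/(16*576) = 35/8, so a_4 = 35/8. Work downward with a_k = (k+1)(k+2) a_{k+2} / ((k - 4)(k + 5)):
  a_2 = (3)(4)(35/8) / ((2 - 4)(2 + 5)) = (105/2)/(-14) = -15/4
  a_0 = (1)(2)(-15/4) / ((0 - 4)(0 + 5)) = (-15/2)/(-20) = 3/8
Hence P_4(x) = 35 x^4/8 - 15 x^2/4 + 3/8.

P_4(x); series = 35 x^4/8 - 15 x^2/4 + 3/8


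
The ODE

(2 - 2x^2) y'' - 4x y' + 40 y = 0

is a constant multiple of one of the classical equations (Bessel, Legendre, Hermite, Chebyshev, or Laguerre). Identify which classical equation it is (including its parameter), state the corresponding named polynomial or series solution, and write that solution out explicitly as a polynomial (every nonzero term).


All three coefficients share the factor 2; dividing through by 2 gives  (1 - x^2) y'' - 2x y' + 20 y = 0.
This matches the Legendre equation (1 - x^2) y'' - 2x y' + n(n+1) y = 0 (note the -2x y' term) with n(n+1) = 20, so n = 4; the polynomial solution is P_4(x).
With y = sum_k a_k x^k, matching x^k gives (k+2)(k+1) a_{k+2} = [k(k+1) - n(n+1)] a_k = (k - 4)(k + 5) a_k. The right side vanishes at k = 4, so the series with the parity of 4 terminates at degree 4.
Standard normalization (P_n(1) = 1): leading coefficient (2n)!/(2^n (n!)^2) = 40320/(16*576) = 35/8, so a_4 = 35/8. Work downward with a_k = (k+1)(k+2) a_{k+2} / ((k - 4)(k + 5)):
  a_2 = (3)(4)(35/8) / ((2 - 4)(2 + 5)) = (105/2)/(-14) = -15/4
  a_0 = (1)(2)(-15/4) / ((0 - 4)(0 + 5)) = (-15/2)/(-20) = 3/8
Hence P_4(x) = 35 x^4/8 - 15 x^2/4 + 3/8.

P_4(x); series = 35 x^4/8 - 15 x^2/4 + 3/8


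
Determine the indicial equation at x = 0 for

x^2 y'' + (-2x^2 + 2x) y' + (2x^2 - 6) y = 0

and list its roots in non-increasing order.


Divide by x^2 to reach normal form y'' + P_1(x) y' + P_2(x) y = 0 with P_1(x) = -2 + 2/x and P_2(x) = 2 - 6/x^2.
x = 0 is a singular point because the y'-coefficient -2 + 2/x has a pole at x = 0 and the y-coefficient 2 - 6/x^2 has a pole at x = 0.
It is a regular singular point because x P_1(x) = p(x) = 2 - 2x and x^2 P_2(x) = q(x) = 2x^2 - 6 are polynomials, hence analytic at x = 0.
p(0) = 2,  q(0) = -6.
Indicial equation: r(r-1) + p(0) r + q(0) = 0, i.e. r^2 + (p(0) - 1) r + q(0) = 0, i.e. r^2 + 1 r - 6 = 0.
Discriminant: (1)^2 - 4(-6) = 25, so r = (-1 ± 5)/2.
Solving: r_1 = 2, r_2 = -3.

indicial: r^2 + 1 r - 6 = 0; roots r_1 = 2, r_2 = -3


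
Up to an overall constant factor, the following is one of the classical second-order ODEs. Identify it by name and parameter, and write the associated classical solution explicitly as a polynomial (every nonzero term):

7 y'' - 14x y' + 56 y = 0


All three coefficients share the factor 7; dividing through by 7 gives  y'' - 2x y' + 8 y = 0.
This matches the Hermite equation y'' - 2x y' + 2n y = 0 with 2n = 8, so n = 4; the polynomial solution is H_4(x).
With y = sum_k a_k x^k, matching x^k gives (k+2)(k+1) a_{k+2} = 2(k - n) a_k = 2(k - 4) a_k. The right side vanishes at k = 4, so the series with the parity of 4 terminates at degree 4.
Standard normalization: leading coefficient of H_n is 2^n, so a_4 = 2^4 = 16. Work downward with a_k = (k+1)(k+2) a_{k+2} / (2(k - n)):
  a_2 = (3)(4)(16) / (2(2 - 4)) = 192/(-4) = -48
  a_0 = (1)(2)(-48) / (2(0 - 4)) = -96/(-8) = 12
Hence H_4(x) = 16 x^4 - 48 x^2 + 12.

H_4(x); series = 16 x^4 - 48 x^2 + 12


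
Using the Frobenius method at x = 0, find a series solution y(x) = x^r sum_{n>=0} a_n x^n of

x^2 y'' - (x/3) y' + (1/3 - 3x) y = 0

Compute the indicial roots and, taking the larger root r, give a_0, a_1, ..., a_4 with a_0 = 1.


Write in Frobenius form y'' + (p(x)/x) y' + (q(x)/x^2) y = 0:
  p(x) = -1/3,  q(x) = 1/3 - 3x.
Indicial equation: r(r-1) + (-1/3) r + (1/3) = 0 -> roots r_1 = 1, r_2 = 1/3.
Take r = r_1 = 1. Let y(x) = x^r sum_{n>=0} a_n x^n with a_0 = 1.
Substitute y = x^r sum a_n x^n and match x^{r+n}. The recurrence is
  D(n) a_n - 3 a_{n-1} = 0,  where D(n) = (r+n)(r+n-1) + (-1/3)(r+n) + (1/3).
  a_n = 3 / D(n) * a_{n-1}.
Since the indicial polynomial factors as (r - r_1)(r - r_2), D(n) = (r_1 + n - r_1)(r_1 + n - r_2) = n(n + 2/3).
Evaluating step by step (a_0 = 1):
  n = 1: D(1) = 1(1 + 2/3) = 5/3; numerator = 3(1) = 3; a_1 = (3)/(5/3) = 9/5
  n = 2: D(2) = 2(2 + 2/3) = 16/3; numerator = 3(9/5) = 27/5; a_2 = (27/5)/(16/3) = 81/80
  n = 3: D(3) = 3(3 + 2/3) = 11; numerator = 3(81/80) = 243/80; a_3 = (243/80)/(11) = 243/880
  n = 4: D(4) = 4(4 + 2/3) = 56/3; numerator = 3(243/880) = 729/880; a_4 = (729/880)/(56/3) = 2187/49280

r = 1; a_0 = 1; a_1 = 9/5; a_2 = 81/80; a_3 = 243/880; a_4 = 2187/49280


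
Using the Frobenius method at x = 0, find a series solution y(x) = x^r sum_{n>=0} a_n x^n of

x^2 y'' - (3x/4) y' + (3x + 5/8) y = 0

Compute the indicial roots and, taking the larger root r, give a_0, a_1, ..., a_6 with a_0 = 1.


Write in Frobenius form y'' + (p(x)/x) y' + (q(x)/x^2) y = 0:
  p(x) = -3/4,  q(x) = 3x + 5/8.
Indicial equation: r(r-1) + (-3/4) r + (5/8) = 0 -> roots r_1 = 5/4, r_2 = 1/2.
Take r = r_1 = 5/4. Let y(x) = x^r sum_{n>=0} a_n x^n with a_0 = 1.
Substitute y = x^r sum a_n x^n and match x^{r+n}. The recurrence is
  D(n) a_n + 3 a_{n-1} = 0,  where D(n) = (r+n)(r+n-1) + (-3/4)(r+n) + (5/8).
  a_n = -3 / D(n) * a_{n-1}.
Since the indicial polynomial factors as (r - r_1)(r - r_2), D(n) = (r_1 + n - r_1)(r_1 + n - r_2) = n(n + 3/4).
Evaluating step by step (a_0 = 1):
  n = 1: D(1) = 1(1 + 3/4) = 7/4; numerator = -3(1) = -3; a_1 = (-3)/(7/4) = -12/7
  n = 2: D(2) = 2(2 + 3/4) = 11/2; numerator = -3(-12/7) = 36/7; a_2 = (36/7)/(11/2) = 72/77
  n = 3: D(3) = 3(3 + 3/4) = 45/4; numerator = -3(72/77) = -216/77; a_3 = (-216/77)/(45/4) = -96/385
  n = 4: D(4) = 4(4 + 3/4) = 19; numerator = -3(-96/385) = 288/385; a_4 = (288/385)/(19) = 288/7315
  n = 5: D(5) = 5(5 + 3/4) = 115/4; numerator = -3(288/7315) = -864/7315; a_5 = (-864/7315)/(115/4) = -3456/841225
  n = 6: D(6) = 6(6 + 3/4) = 81/2; numerator = -3(-3456/841225) = 10368/841225; a_6 = (10368/841225)/(81/2) = 256/841225

r = 5/4; a_0 = 1; a_1 = -12/7; a_2 = 72/77; a_3 = -96/385; a_4 = 288/7315; a_5 = -3456/841225; a_6 = 256/841225


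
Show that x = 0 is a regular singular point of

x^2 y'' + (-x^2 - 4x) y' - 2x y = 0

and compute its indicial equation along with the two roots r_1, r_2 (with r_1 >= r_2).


Divide by x^2 to reach normal form y'' + P_1(x) y' + P_2(x) y = 0 with P_1(x) = -1 - 4/x and P_2(x) = -2/x.
x = 0 is a singular point because the y'-coefficient -1 - 4/x has a pole at x = 0 and the y-coefficient -2/x has a pole at x = 0.
It is a regular singular point because x P_1(x) = p(x) = -x - 4 and x^2 P_2(x) = q(x) = -2x are polynomials, hence analytic at x = 0.
p(0) = -4,  q(0) = 0.
Indicial equation: r(r-1) + p(0) r + q(0) = 0, i.e. r^2 + (p(0) - 1) r + q(0) = 0, i.e. r^2 - 5 r = 0.
Discriminant: (-5)^2 - 4(0) = 25, so r = (5 ± 5)/2.
Solving: r_1 = 5, r_2 = 0.

indicial: r^2 - 5 r = 0; roots r_1 = 5, r_2 = 0


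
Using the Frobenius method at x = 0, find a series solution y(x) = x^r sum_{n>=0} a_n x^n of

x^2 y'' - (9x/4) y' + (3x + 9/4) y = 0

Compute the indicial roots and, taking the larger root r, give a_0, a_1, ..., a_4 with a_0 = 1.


Write in Frobenius form y'' + (p(x)/x) y' + (q(x)/x^2) y = 0:
  p(x) = -9/4,  q(x) = 3x + 9/4.
Indicial equation: r(r-1) + (-9/4) r + (9/4) = 0 -> roots r_1 = 9/4, r_2 = 1.
Take r = r_1 = 9/4. Let y(x) = x^r sum_{n>=0} a_n x^n with a_0 = 1.
Substitute y = x^r sum a_n x^n and match x^{r+n}. The recurrence is
  D(n) a_n + 3 a_{n-1} = 0,  where D(n) = (r+n)(r+n-1) + (-9/4)(r+n) + (9/4).
  a_n = -3 / D(n) * a_{n-1}.
Since the indicial polynomial factors as (r - r_1)(r - r_2), D(n) = (r_1 + n - r_1)(r_1 + n - r_2) = n(n + 5/4).
Evaluating step by step (a_0 = 1):
  n = 1: D(1) = 1(1 + 5/4) = 9/4; numerator = -3(1) = -3; a_1 = (-3)/(9/4) = -4/3
  n = 2: D(2) = 2(2 + 5/4) = 13/2; numerator = -3(-4/3) = 4; a_2 = (4)/(13/2) = 8/13
  n = 3: D(3) = 3(3 + 5/4) = 51/4; numerator = -3(8/13) = -24/13; a_3 = (-24/13)/(51/4) = -32/221
  n = 4: D(4) = 4(4 + 5/4) = 21; numerator = -3(-32/221) = 96/221; a_4 = (96/221)/(21) = 32/1547

r = 9/4; a_0 = 1; a_1 = -4/3; a_2 = 8/13; a_3 = -32/221; a_4 = 32/1547


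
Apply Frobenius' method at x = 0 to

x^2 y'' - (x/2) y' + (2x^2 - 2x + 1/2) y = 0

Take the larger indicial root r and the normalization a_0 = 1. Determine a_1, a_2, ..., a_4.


Write in Frobenius form y'' + (p(x)/x) y' + (q(x)/x^2) y = 0:
  p(x) = -1/2,  q(x) = 2x^2 - 2x + 1/2.
Indicial equation: r(r-1) + (-1/2) r + (1/2) = 0 -> roots r_1 = 1, r_2 = 1/2.
Take r = r_1 = 1. Let y(x) = x^r sum_{n>=0} a_n x^n with a_0 = 1.
Substitute y = x^r sum a_n x^n and match x^{r+n}. The recurrence is
  D(n) a_n - 2 a_{n-1} + 2 a_{n-2} = 0,  where D(n) = (r+n)(r+n-1) + (-1/2)(r+n) + (1/2).
  a_n = [2 a_{n-1} - 2 a_{n-2}] / D(n).
Since the indicial polynomial factors as (r - r_1)(r - r_2), D(n) = (r_1 + n - r_1)(r_1 + n - r_2) = n(n + 1/2).
Evaluating step by step (a_0 = 1):
  n = 1: D(1) = 1(1 + 1/2) = 3/2; numerator = 2(1) = 2; a_1 = (2)/(3/2) = 4/3
  n = 2: D(2) = 2(2 + 1/2) = 5; numerator = 2(4/3) - 2(1) = 2/3; a_2 = (2/3)/(5) = 2/15
  n = 3: D(3) = 3(3 + 1/2) = 21/2; numerator = 2(2/15) - 2(4/3) = -12/5; a_3 = (-12/5)/(21/2) = -8/35
  n = 4: D(4) = 4(4 + 1/2) = 18; numerator = 2(-8/35) - 2(2/15) = -76/105; a_4 = (-76/105)/(18) = -38/945

r = 1; a_0 = 1; a_1 = 4/3; a_2 = 2/15; a_3 = -8/35; a_4 = -38/945


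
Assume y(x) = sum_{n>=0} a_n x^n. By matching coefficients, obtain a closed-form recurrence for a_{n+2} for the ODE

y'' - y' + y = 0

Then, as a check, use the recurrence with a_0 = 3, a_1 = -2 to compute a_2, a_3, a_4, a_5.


Substitute y = sum_n a_n x^n.
y''(x) has coefficient (n+2)(n+1) a_{n+2} at x^n;
-y'(x) has coefficient -(n+1) a_{n+1} at x^n;
y(x) has coefficient 1 a_n at x^n.
Matching x^n: (n+2)(n+1) a_{n+2} - (n+1) a_{n+1} + 1 a_n = 0.
Thus a_{n+2} = [(n+1) a_{n+1} - 1 a_n] / ((n+1)(n+2)).

Check with a_0 = 3, a_1 = -2 (apply the recurrence for n = 0, 1, 2, 3): a_0 = 3, a_1 = -2, a_2 = -5/2, a_3 = -1/2, a_4 = 1/12, a_5 = 1/24.

a_(n+2) = [(n+1) a_(n+1) - 1 a_n] / ((n+1)(n+2)); check: a_0 = 3, a_1 = -2, a_2 = -5/2, a_3 = -1/2, a_4 = 1/12, a_5 = 1/24


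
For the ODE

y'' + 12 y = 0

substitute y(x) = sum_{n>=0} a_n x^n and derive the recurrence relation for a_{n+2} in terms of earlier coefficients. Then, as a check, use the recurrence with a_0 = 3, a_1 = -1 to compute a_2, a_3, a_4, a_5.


Substitute y = sum_n a_n x^n into y'' + (const) y = 0.
y''(x) = sum_{n>=0} (n+2)(n+1) a_{n+2} x^n.
The ODE becomes sum_n [(n+2)(n+1) a_{n+2} + 12 a_n] x^n = 0.
Setting each coefficient to zero gives the recurrence:
  (n+2)(n+1) a_{n+2} + 12 a_n = 0,
  a_{n+2} = -12 / ((n+1)(n+2)) a_n.

Check with a_0 = 3, a_1 = -1 (apply the recurrence for n = 0, 1, 2, 3): a_0 = 3, a_1 = -1, a_2 = -18, a_3 = 2, a_4 = 18, a_5 = -6/5.

a_{n+2} = -12/((n+1)(n+2)) * a_n; check: a_0 = 3, a_1 = -1, a_2 = -18, a_3 = 2, a_4 = 18, a_5 = -6/5


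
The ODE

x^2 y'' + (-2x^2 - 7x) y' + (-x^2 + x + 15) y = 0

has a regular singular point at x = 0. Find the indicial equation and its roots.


Divide by x^2 to reach normal form y'' + P_1(x) y' + P_2(x) y = 0 with P_1(x) = -2 - 7/x and P_2(x) = -1 + 1/x + 15/x^2.
x = 0 is a singular point because the y'-coefficient -2 - 7/x has a pole at x = 0 and the y-coefficient -1 + 1/x + 15/x^2 has a pole at x = 0.
It is a regular singular point because x P_1(x) = p(x) = -2x - 7 and x^2 P_2(x) = q(x) = -x^2 + x + 15 are polynomials, hence analytic at x = 0.
p(0) = -7,  q(0) = 15.
Indicial equation: r(r-1) + p(0) r + q(0) = 0, i.e. r^2 + (p(0) - 1) r + q(0) = 0, i.e. r^2 - 8 r + 15 = 0.
Discriminant: (-8)^2 - 4(15) = 4, so r = (8 ± 2)/2.
Solving: r_1 = 5, r_2 = 3.

indicial: r^2 - 8 r + 15 = 0; roots r_1 = 5, r_2 = 3


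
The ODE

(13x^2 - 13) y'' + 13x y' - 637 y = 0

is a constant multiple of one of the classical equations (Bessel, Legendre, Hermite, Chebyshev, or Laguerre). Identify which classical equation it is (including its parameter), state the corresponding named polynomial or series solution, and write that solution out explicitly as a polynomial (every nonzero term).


All three coefficients share the factor -13; dividing through by -13 gives  (1 - x^2) y'' - x y' + 49 y = 0.
This matches the Chebyshev equation (1 - x^2) y'' - x y' + n^2 y = 0 (note the -x y' term, not -2x y') with n^2 = 49, so n = 7; the polynomial solution is T_7(x).
With y = sum_k a_k x^k, matching x^k gives (k+2)(k+1) a_{k+2} = (k^2 - n^2) a_k = (k - 7)(k + 7) a_k. The right side vanishes at k = 7, so the series with the parity of 7 terminates at degree 7.
Standard normalization: leading coefficient of T_n is 2^(n-1), so a_7 = 2^6 = 64. Work downward with a_k = (k+1)(k+2) a_{k+2} / ((k - 7)(k + 7)):
  a_5 = (6)(7)(64) / ((5 - 7)(5 + 7)) = 2688/(-24) = -112
  a_3 = (4)(5)(-112) / ((3 - 7)(3 + 7)) = -2240/(-40) = 56
  a_1 = (2)(3)(56) / ((1 - 7)(1 + 7)) = 336/(-48) = -7
Hence T_7(x) = 64 x^7 - 112 x^5 + 56 x^3 - 7 x.

T_7(x); series = 64 x^7 - 112 x^5 + 56 x^3 - 7 x


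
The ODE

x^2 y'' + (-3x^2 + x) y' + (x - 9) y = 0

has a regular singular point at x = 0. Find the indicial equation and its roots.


Divide by x^2 to reach normal form y'' + P_1(x) y' + P_2(x) y = 0 with P_1(x) = -3 + 1/x and P_2(x) = 1/x - 9/x^2.
x = 0 is a singular point because the y'-coefficient -3 + 1/x has a pole at x = 0 and the y-coefficient 1/x - 9/x^2 has a pole at x = 0.
It is a regular singular point because x P_1(x) = p(x) = 1 - 3x and x^2 P_2(x) = q(x) = x - 9 are polynomials, hence analytic at x = 0.
p(0) = 1,  q(0) = -9.
Indicial equation: r(r-1) + p(0) r + q(0) = 0, i.e. r^2 + (p(0) - 1) r + q(0) = 0, i.e. r^2 - 9 = 0.
Discriminant: (0)^2 - 4(-9) = 36, so r = (0 ± 6)/2.
Solving: r_1 = 3, r_2 = -3.

indicial: r^2 - 9 = 0; roots r_1 = 3, r_2 = -3


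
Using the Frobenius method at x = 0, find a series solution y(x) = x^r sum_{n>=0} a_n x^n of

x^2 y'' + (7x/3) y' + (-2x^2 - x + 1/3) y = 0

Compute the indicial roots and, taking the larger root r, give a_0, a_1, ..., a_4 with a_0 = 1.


Write in Frobenius form y'' + (p(x)/x) y' + (q(x)/x^2) y = 0:
  p(x) = 7/3,  q(x) = -2x^2 - x + 1/3.
Indicial equation: r(r-1) + (7/3) r + (1/3) = 0 -> roots r_1 = -1/3, r_2 = -1.
Take r = r_1 = -1/3. Let y(x) = x^r sum_{n>=0} a_n x^n with a_0 = 1.
Substitute y = x^r sum a_n x^n and match x^{r+n}. The recurrence is
  D(n) a_n - 1 a_{n-1} - 2 a_{n-2} = 0,  where D(n) = (r+n)(r+n-1) + (7/3)(r+n) + (1/3).
  a_n = [1 a_{n-1} + 2 a_{n-2}] / D(n).
Since the indicial polynomial factors as (r - r_1)(r - r_2), D(n) = (r_1 + n - r_1)(r_1 + n - r_2) = n(n + 2/3).
Evaluating step by step (a_0 = 1):
  n = 1: D(1) = 1(1 + 2/3) = 5/3; numerator = 1(1) = 1; a_1 = (1)/(5/3) = 3/5
  n = 2: D(2) = 2(2 + 2/3) = 16/3; numerator = 1(3/5) + 2(1) = 13/5; a_2 = (13/5)/(16/3) = 39/80
  n = 3: D(3) = 3(3 + 2/3) = 11; numerator = 1(39/80) + 2(3/5) = 27/16; a_3 = (27/16)/(11) = 27/176
  n = 4: D(4) = 4(4 + 2/3) = 56/3; numerator = 1(27/176) + 2(39/80) = 993/880; a_4 = (993/880)/(56/3) = 2979/49280

r = -1/3; a_0 = 1; a_1 = 3/5; a_2 = 39/80; a_3 = 27/176; a_4 = 2979/49280


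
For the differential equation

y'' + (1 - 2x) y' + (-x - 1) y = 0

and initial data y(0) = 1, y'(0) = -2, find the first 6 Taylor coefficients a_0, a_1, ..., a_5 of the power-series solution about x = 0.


Ansatz: y(x) = sum_{n>=0} a_n x^n, so y'(x) = sum_{n>=1} n a_n x^(n-1) and y''(x) = sum_{n>=2} n(n-1) a_n x^(n-2).
Substitute into P(x) y'' + Q(x) y' + R(x) y = 0 with P(x) = 1, Q(x) = 1 - 2x, R(x) = -x - 1, and match powers of x.
Initial conditions: a_0 = 1, a_1 = -2.
Setting the coefficient of each power of x to zero and solving order by order (substituting the coefficients already found):
  x^0: 2 a_2 + a_1 - a_0 = 0  ->  2 a_2 = -a_1 + a_0 = 3  ->  a_2 = 3/2
  x^1: 6 a_3 + 2 a_2 - 3 a_1 - a_0 = 0  ->  6 a_3 = -2 a_2 + 3 a_1 + a_0 = -8  ->  a_3 = -4/3
  x^2: 12 a_4 + 3 a_3 - 5 a_2 - a_1 = 0  ->  12 a_4 = -3 a_3 + 5 a_2 + a_1 = 19/2  ->  a_4 = 19/24
  x^3: 20 a_5 + 4 a_4 - 7 a_3 - a_2 = 0  ->  20 a_5 = -4 a_4 + 7 a_3 + a_2 = -11  ->  a_5 = -11/20
Truncated series: y(x) = 1 - 2 x + (3/2) x^2 - (4/3) x^3 + (19/24) x^4 - (11/20) x^5 + O(x^6).

a_0 = 1; a_1 = -2; a_2 = 3/2; a_3 = -4/3; a_4 = 19/24; a_5 = -11/20


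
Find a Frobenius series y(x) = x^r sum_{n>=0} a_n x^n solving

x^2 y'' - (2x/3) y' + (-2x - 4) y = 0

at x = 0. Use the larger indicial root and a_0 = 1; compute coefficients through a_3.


Write in Frobenius form y'' + (p(x)/x) y' + (q(x)/x^2) y = 0:
  p(x) = -2/3,  q(x) = -2x - 4.
Indicial equation: r(r-1) + (-2/3) r + (-4) = 0 -> roots r_1 = 3, r_2 = -4/3.
Take r = r_1 = 3. Let y(x) = x^r sum_{n>=0} a_n x^n with a_0 = 1.
Substitute y = x^r sum a_n x^n and match x^{r+n}. The recurrence is
  D(n) a_n - 2 a_{n-1} = 0,  where D(n) = (r+n)(r+n-1) + (-2/3)(r+n) + (-4).
  a_n = 2 / D(n) * a_{n-1}.
Since the indicial polynomial factors as (r - r_1)(r - r_2), D(n) = (r_1 + n - r_1)(r_1 + n - r_2) = n(n + 13/3).
Evaluating step by step (a_0 = 1):
  n = 1: D(1) = 1(1 + 13/3) = 16/3; numerator = 2(1) = 2; a_1 = (2)/(16/3) = 3/8
  n = 2: D(2) = 2(2 + 13/3) = 38/3; numerator = 2(3/8) = 3/4; a_2 = (3/4)/(38/3) = 9/152
  n = 3: D(3) = 3(3 + 13/3) = 22; numerator = 2(9/152) = 9/76; a_3 = (9/76)/(22) = 9/1672

r = 3; a_0 = 1; a_1 = 3/8; a_2 = 9/152; a_3 = 9/1672


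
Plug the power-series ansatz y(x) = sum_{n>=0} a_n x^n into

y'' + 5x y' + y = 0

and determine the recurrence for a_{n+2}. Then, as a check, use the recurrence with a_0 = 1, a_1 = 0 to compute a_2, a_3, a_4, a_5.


Substitute y = sum_n a_n x^n.
y''(x) has coefficient (n+2)(n+1) a_{n+2} at x^n;
5 x y'(x) has coefficient 5 n a_n at x^n (shift);
y(x) has coefficient 1 a_n at x^n.
Matching x^n: (n+2)(n+1) a_{n+2} + (5n + 1) a_n = 0.
Thus a_{n+2} = (-5n - 1) / ((n+1)(n+2)) * a_n.

Check with a_0 = 1, a_1 = 0 (apply the recurrence for n = 0, 1, 2, 3): a_0 = 1, a_1 = 0, a_2 = -1/2, a_3 = 0, a_4 = 11/24, a_5 = 0.

a_(n+2) = (-5n - 1) / ((n+1)(n+2)) * a_n; check: a_0 = 1, a_1 = 0, a_2 = -1/2, a_3 = 0, a_4 = 11/24, a_5 = 0


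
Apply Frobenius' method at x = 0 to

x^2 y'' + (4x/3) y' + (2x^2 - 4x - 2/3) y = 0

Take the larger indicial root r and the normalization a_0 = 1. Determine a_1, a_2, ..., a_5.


Write in Frobenius form y'' + (p(x)/x) y' + (q(x)/x^2) y = 0:
  p(x) = 4/3,  q(x) = 2x^2 - 4x - 2/3.
Indicial equation: r(r-1) + (4/3) r + (-2/3) = 0 -> roots r_1 = 2/3, r_2 = -1.
Take r = r_1 = 2/3. Let y(x) = x^r sum_{n>=0} a_n x^n with a_0 = 1.
Substitute y = x^r sum a_n x^n and match x^{r+n}. The recurrence is
  D(n) a_n - 4 a_{n-1} + 2 a_{n-2} = 0,  where D(n) = (r+n)(r+n-1) + (4/3)(r+n) + (-2/3).
  a_n = [4 a_{n-1} - 2 a_{n-2}] / D(n).
Since the indicial polynomial factors as (r - r_1)(r - r_2), D(n) = (r_1 + n - r_1)(r_1 + n - r_2) = n(n + 5/3).
Evaluating step by step (a_0 = 1):
  n = 1: D(1) = 1(1 + 5/3) = 8/3; numerator = 4(1) = 4; a_1 = (4)/(8/3) = 3/2
  n = 2: D(2) = 2(2 + 5/3) = 22/3; numerator = 4(3/2) - 2(1) = 4; a_2 = (4)/(22/3) = 6/11
  n = 3: D(3) = 3(3 + 5/3) = 14; numerator = 4(6/11) - 2(3/2) = -9/11; a_3 = (-9/11)/(14) = -9/154
  n = 4: D(4) = 4(4 + 5/3) = 68/3; numerator = 4(-9/154) - 2(6/11) = -102/77; a_4 = (-102/77)/(68/3) = -9/154
  n = 5: D(5) = 5(5 + 5/3) = 100/3; numerator = 4(-9/154) - 2(-9/154) = -9/77; a_5 = (-9/77)/(100/3) = -27/7700

r = 2/3; a_0 = 1; a_1 = 3/2; a_2 = 6/11; a_3 = -9/154; a_4 = -9/154; a_5 = -27/7700


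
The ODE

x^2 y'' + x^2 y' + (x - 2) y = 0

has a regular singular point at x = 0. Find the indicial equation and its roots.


Divide by x^2 to reach normal form y'' + P_1(x) y' + P_2(x) y = 0 with P_1(x) = 1 and P_2(x) = 1/x - 2/x^2.
x = 0 is a singular point because the y-coefficient 1/x - 2/x^2 has a pole at x = 0.
It is a regular singular point because x P_1(x) = p(x) = x and x^2 P_2(x) = q(x) = x - 2 are polynomials, hence analytic at x = 0.
p(0) = 0,  q(0) = -2.
Indicial equation: r(r-1) + p(0) r + q(0) = 0, i.e. r^2 + (p(0) - 1) r + q(0) = 0, i.e. r^2 - 1 r - 2 = 0.
Discriminant: (-1)^2 - 4(-2) = 9, so r = (1 ± 3)/2.
Solving: r_1 = 2, r_2 = -1.

indicial: r^2 - 1 r - 2 = 0; roots r_1 = 2, r_2 = -1


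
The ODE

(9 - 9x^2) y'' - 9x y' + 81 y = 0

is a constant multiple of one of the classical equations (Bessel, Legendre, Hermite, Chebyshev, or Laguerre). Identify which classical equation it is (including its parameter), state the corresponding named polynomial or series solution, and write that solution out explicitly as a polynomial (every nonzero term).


All three coefficients share the factor 9; dividing through by 9 gives  (1 - x^2) y'' - x y' + 9 y = 0.
This matches the Chebyshev equation (1 - x^2) y'' - x y' + n^2 y = 0 (note the -x y' term, not -2x y') with n^2 = 9, so n = 3; the polynomial solution is T_3(x).
With y = sum_k a_k x^k, matching x^k gives (k+2)(k+1) a_{k+2} = (k^2 - n^2) a_k = (k - 3)(k + 3) a_k. The right side vanishes at k = 3, so the series with the parity of 3 terminates at degree 3.
Standard normalization: leading coefficient of T_n is 2^(n-1), so a_3 = 2^2 = 4. Work downward with a_k = (k+1)(k+2) a_{k+2} / ((k - 3)(k + 3)):
  a_1 = (2)(3)(4) / ((1 - 3)(1 + 3)) = 24/(-8) = -3
Hence T_3(x) = 4 x^3 - 3 x.

T_3(x); series = 4 x^3 - 3 x


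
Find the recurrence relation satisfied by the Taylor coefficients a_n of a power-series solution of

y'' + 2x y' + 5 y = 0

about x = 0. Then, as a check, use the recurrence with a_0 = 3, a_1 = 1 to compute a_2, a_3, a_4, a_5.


Substitute y = sum_n a_n x^n.
y''(x) has coefficient (n+2)(n+1) a_{n+2} at x^n;
2 x y'(x) has coefficient 2 n a_n at x^n (shift);
5 y(x) has coefficient 5 a_n at x^n.
Matching x^n: (n+2)(n+1) a_{n+2} + (2n + 5) a_n = 0.
Thus a_{n+2} = (-2n - 5) / ((n+1)(n+2)) * a_n.

Check with a_0 = 3, a_1 = 1 (apply the recurrence for n = 0, 1, 2, 3): a_0 = 3, a_1 = 1, a_2 = -15/2, a_3 = -7/6, a_4 = 45/8, a_5 = 77/120.

a_(n+2) = (-2n - 5) / ((n+1)(n+2)) * a_n; check: a_0 = 3, a_1 = 1, a_2 = -15/2, a_3 = -7/6, a_4 = 45/8, a_5 = 77/120


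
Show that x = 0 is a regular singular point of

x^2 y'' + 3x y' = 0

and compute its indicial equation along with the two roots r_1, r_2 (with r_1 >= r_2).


Divide by x^2 to reach normal form y'' + P_1(x) y' + P_2(x) y = 0 with P_1(x) = 3/x and P_2(x) = 0.
x = 0 is a singular point because the y'-coefficient 3/x has a pole at x = 0.
It is a regular singular point because x P_1(x) = p(x) = 3 and x^2 P_2(x) = q(x) = 0 are polynomials, hence analytic at x = 0.
p(0) = 3,  q(0) = 0.
Indicial equation: r(r-1) + p(0) r + q(0) = 0, i.e. r^2 + (p(0) - 1) r + q(0) = 0, i.e. r^2 + 2 r = 0.
Discriminant: (2)^2 - 4(0) = 4, so r = (-2 ± 2)/2.
Solving: r_1 = 0, r_2 = -2.

indicial: r^2 + 2 r = 0; roots r_1 = 0, r_2 = -2


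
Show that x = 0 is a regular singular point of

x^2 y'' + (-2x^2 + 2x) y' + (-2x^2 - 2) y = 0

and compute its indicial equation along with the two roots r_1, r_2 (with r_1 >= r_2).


Divide by x^2 to reach normal form y'' + P_1(x) y' + P_2(x) y = 0 with P_1(x) = -2 + 2/x and P_2(x) = -2 - 2/x^2.
x = 0 is a singular point because the y'-coefficient -2 + 2/x has a pole at x = 0 and the y-coefficient -2 - 2/x^2 has a pole at x = 0.
It is a regular singular point because x P_1(x) = p(x) = 2 - 2x and x^2 P_2(x) = q(x) = -2x^2 - 2 are polynomials, hence analytic at x = 0.
p(0) = 2,  q(0) = -2.
Indicial equation: r(r-1) + p(0) r + q(0) = 0, i.e. r^2 + (p(0) - 1) r + q(0) = 0, i.e. r^2 + 1 r - 2 = 0.
Discriminant: (1)^2 - 4(-2) = 9, so r = (-1 ± 3)/2.
Solving: r_1 = 1, r_2 = -2.

indicial: r^2 + 1 r - 2 = 0; roots r_1 = 1, r_2 = -2


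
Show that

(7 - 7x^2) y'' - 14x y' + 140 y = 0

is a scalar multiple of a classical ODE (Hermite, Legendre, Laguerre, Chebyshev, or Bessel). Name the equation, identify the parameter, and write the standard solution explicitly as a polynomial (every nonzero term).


All three coefficients share the factor 7; dividing through by 7 gives  (1 - x^2) y'' - 2x y' + 20 y = 0.
This matches the Legendre equation (1 - x^2) y'' - 2x y' + n(n+1) y = 0 (note the -2x y' term) with n(n+1) = 20, so n = 4; the polynomial solution is P_4(x).
With y = sum_k a_k x^k, matching x^k gives (k+2)(k+1) a_{k+2} = [k(k+1) - n(n+1)] a_k = (k - 4)(k + 5) a_k. The right side vanishes at k = 4, so the series with the parity of 4 terminates at degree 4.
Standard normalization (P_n(1) = 1): leading coefficient (2n)!/(2^n (n!)^2) = 40320/(16*576) = 35/8, so a_4 = 35/8. Work downward with a_k = (k+1)(k+2) a_{k+2} / ((k - 4)(k + 5)):
  a_2 = (3)(4)(35/8) / ((2 - 4)(2 + 5)) = (105/2)/(-14) = -15/4
  a_0 = (1)(2)(-15/4) / ((0 - 4)(0 + 5)) = (-15/2)/(-20) = 3/8
Hence P_4(x) = 35 x^4/8 - 15 x^2/4 + 3/8.

P_4(x); series = 35 x^4/8 - 15 x^2/4 + 3/8


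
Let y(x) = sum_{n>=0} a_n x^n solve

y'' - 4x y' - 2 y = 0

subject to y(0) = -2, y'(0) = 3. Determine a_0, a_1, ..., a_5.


Ansatz: y(x) = sum_{n>=0} a_n x^n, so y'(x) = sum_{n>=1} n a_n x^(n-1) and y''(x) = sum_{n>=2} n(n-1) a_n x^(n-2).
Substitute into P(x) y'' + Q(x) y' + R(x) y = 0 with P(x) = 1, Q(x) = -4x, R(x) = -2, and match powers of x.
Initial conditions: a_0 = -2, a_1 = 3.
Setting the coefficient of each power of x to zero and solving order by order (substituting the coefficients already found):
  x^0: 2 a_2 - 2 a_0 = 0  ->  2 a_2 = 2 a_0 = -4  ->  a_2 = -2
  x^1: 6 a_3 - 6 a_1 = 0  ->  6 a_3 = 6 a_1 = 18  ->  a_3 = 3
  x^2: 12 a_4 - 10 a_2 = 0  ->  12 a_4 = 10 a_2 = -20  ->  a_4 = -5/3
  x^3: 20 a_5 - 14 a_3 = 0  ->  20 a_5 = 14 a_3 = 42  ->  a_5 = 21/10
Truncated series: y(x) = -2 + 3 x - 2 x^2 + 3 x^3 - (5/3) x^4 + (21/10) x^5 + O(x^6).

a_0 = -2; a_1 = 3; a_2 = -2; a_3 = 3; a_4 = -5/3; a_5 = 21/10


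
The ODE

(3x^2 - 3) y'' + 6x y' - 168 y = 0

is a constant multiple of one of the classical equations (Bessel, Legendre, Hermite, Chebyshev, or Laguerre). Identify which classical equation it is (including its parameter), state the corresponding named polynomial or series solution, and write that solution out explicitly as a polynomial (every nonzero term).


All three coefficients share the factor -3; dividing through by -3 gives  (1 - x^2) y'' - 2x y' + 56 y = 0.
This matches the Legendre equation (1 - x^2) y'' - 2x y' + n(n+1) y = 0 (note the -2x y' term) with n(n+1) = 56, so n = 7; the polynomial solution is P_7(x).
With y = sum_k a_k x^k, matching x^k gives (k+2)(k+1) a_{k+2} = [k(k+1) - n(n+1)] a_k = (k - 7)(k + 8) a_k. The right side vanishes at k = 7, so the series with the parity of 7 terminates at degree 7.
Standard normalization (P_n(1) = 1): leading coefficient (2n)!/(2^n (n!)^2) = 87178291200/(128*25401600) = 429/16, so a_7 = 429/16. Work downward with a_k = (k+1)(k+2) a_{k+2} / ((k - 7)(k + 8)):
  a_5 = (6)(7)(429/16) / ((5 - 7)(5 + 8)) = (9009/8)/(-26) = -693/16
  a_3 = (4)(5)(-693/16) / ((3 - 7)(3 + 8)) = (-3465/4)/(-44) = 315/16
  a_1 = (2)(3)(315/16) / ((1 - 7)(1 + 8)) = (945/8)/(-54) = -35/16
Hence P_7(x) = 429 x^7/16 - 693 x^5/16 + 315 x^3/16 - 35 x/16.

P_7(x); series = 429 x^7/16 - 693 x^5/16 + 315 x^3/16 - 35 x/16


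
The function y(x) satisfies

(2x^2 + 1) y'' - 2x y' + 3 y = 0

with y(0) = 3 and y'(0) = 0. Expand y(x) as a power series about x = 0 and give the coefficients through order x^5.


Ansatz: y(x) = sum_{n>=0} a_n x^n, so y'(x) = sum_{n>=1} n a_n x^(n-1) and y''(x) = sum_{n>=2} n(n-1) a_n x^(n-2).
Substitute into P(x) y'' + Q(x) y' + R(x) y = 0 with P(x) = 2x^2 + 1, Q(x) = -2x, R(x) = 3, and match powers of x.
Initial conditions: a_0 = 3, a_1 = 0.
Setting the coefficient of each power of x to zero and solving order by order (substituting the coefficients already found):
  x^0: 2 a_2 + 3 a_0 = 0  ->  2 a_2 = -3 a_0 = -9  ->  a_2 = -9/2
  x^1: 6 a_3 + a_1 = 0  ->  6 a_3 = -a_1 = 0  ->  a_3 = 0
  x^2: 12 a_4 + 3 a_2 = 0  ->  12 a_4 = -3 a_2 = 27/2  ->  a_4 = 9/8
  x^3: 20 a_5 + 9 a_3 = 0  ->  20 a_5 = -9 a_3 = 0  ->  a_5 = 0
Truncated series: y(x) = 3 - (9/2) x^2 + (9/8) x^4 + O(x^6).

a_0 = 3; a_1 = 0; a_2 = -9/2; a_3 = 0; a_4 = 9/8; a_5 = 0


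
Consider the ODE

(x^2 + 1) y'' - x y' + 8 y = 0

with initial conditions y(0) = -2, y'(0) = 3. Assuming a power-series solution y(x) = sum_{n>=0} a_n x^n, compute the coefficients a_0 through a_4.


Ansatz: y(x) = sum_{n>=0} a_n x^n, so y'(x) = sum_{n>=1} n a_n x^(n-1) and y''(x) = sum_{n>=2} n(n-1) a_n x^(n-2).
Substitute into P(x) y'' + Q(x) y' + R(x) y = 0 with P(x) = x^2 + 1, Q(x) = -x, R(x) = 8, and match powers of x.
Initial conditions: a_0 = -2, a_1 = 3.
Setting the coefficient of each power of x to zero and solving order by order (substituting the coefficients already found):
  x^0: 2 a_2 + 8 a_0 = 0  ->  2 a_2 = -8 a_0 = 16  ->  a_2 = 8
  x^1: 6 a_3 + 7 a_1 = 0  ->  6 a_3 = -7 a_1 = -21  ->  a_3 = -7/2
  x^2: 12 a_4 + 8 a_2 = 0  ->  12 a_4 = -8 a_2 = -64  ->  a_4 = -16/3
Truncated series: y(x) = -2 + 3 x + 8 x^2 - (7/2) x^3 - (16/3) x^4 + O(x^5).

a_0 = -2; a_1 = 3; a_2 = 8; a_3 = -7/2; a_4 = -16/3


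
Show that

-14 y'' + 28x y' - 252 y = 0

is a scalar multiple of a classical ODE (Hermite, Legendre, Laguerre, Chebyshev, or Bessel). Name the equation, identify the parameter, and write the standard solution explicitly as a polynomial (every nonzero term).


All three coefficients share the factor -14; dividing through by -14 gives  y'' - 2x y' + 18 y = 0.
This matches the Hermite equation y'' - 2x y' + 2n y = 0 with 2n = 18, so n = 9; the polynomial solution is H_9(x).
With y = sum_k a_k x^k, matching x^k gives (k+2)(k+1) a_{k+2} = 2(k - n) a_k = 2(k - 9) a_k. The right side vanishes at k = 9, so the series with the parity of 9 terminates at degree 9.
Standard normalization: leading coefficient of H_n is 2^n, so a_9 = 2^9 = 512. Work downward with a_k = (k+1)(k+2) a_{k+2} / (2(k - n)):
  a_7 = (8)(9)(512) / (2(7 - 9)) = 36864/(-4) = -9216
  a_5 = (6)(7)(-9216) / (2(5 - 9)) = -387072/(-8) = 48384
  a_3 = (4)(5)(48384) / (2(3 - 9)) = 967680/(-12) = -80640
  a_1 = (2)(3)(-80640) / (2(1 - 9)) = -483840/(-16) = 30240
Hence H_9(x) = 512 x^9 - 9216 x^7 + 48384 x^5 - 80640 x^3 + 30240 x.

H_9(x); series = 512 x^9 - 9216 x^7 + 48384 x^5 - 80640 x^3 + 30240 x
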